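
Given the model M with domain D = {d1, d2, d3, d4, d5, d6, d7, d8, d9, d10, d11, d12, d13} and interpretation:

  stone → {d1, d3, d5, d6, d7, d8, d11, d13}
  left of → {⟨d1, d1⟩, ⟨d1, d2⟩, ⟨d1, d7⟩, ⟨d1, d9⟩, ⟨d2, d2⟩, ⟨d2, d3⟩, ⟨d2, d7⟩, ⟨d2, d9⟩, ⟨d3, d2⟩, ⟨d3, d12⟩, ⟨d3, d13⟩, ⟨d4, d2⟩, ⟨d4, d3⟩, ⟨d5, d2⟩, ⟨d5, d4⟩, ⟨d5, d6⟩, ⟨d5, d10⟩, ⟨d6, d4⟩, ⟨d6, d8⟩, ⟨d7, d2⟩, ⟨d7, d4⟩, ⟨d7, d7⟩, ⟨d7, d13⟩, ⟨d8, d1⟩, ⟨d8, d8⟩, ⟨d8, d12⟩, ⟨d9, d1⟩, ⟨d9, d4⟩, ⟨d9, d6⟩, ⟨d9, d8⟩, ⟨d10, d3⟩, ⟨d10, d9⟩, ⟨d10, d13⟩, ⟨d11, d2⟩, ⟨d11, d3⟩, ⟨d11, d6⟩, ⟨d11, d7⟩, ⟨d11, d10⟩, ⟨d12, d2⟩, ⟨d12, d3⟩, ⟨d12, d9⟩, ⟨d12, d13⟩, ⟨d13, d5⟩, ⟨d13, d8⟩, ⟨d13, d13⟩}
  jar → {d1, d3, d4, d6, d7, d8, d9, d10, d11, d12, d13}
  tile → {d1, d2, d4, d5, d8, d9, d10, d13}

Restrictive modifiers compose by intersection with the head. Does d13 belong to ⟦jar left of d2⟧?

⟦left of d2⟧ = {x : ⟨x, d2⟩ ∈ ⟦left of⟧} = {d1, d2, d3, d4, d5, d7, d11, d12}
⟦jar⟧ = {d1, d3, d4, d6, d7, d8, d9, d10, d11, d12, d13}
… ∩ ⟦left of d2⟧ = {d1, d3, d4, d6, d7, d8, d9, d10, d11, d12, d13} ∩ {d1, d2, d3, d4, d5, d7, d11, d12} = {d1, d3, d4, d7, d11, d12}
⟦jar left of d2⟧ = {d1, d3, d4, d7, d11, d12}; d13 ∉ this set.

no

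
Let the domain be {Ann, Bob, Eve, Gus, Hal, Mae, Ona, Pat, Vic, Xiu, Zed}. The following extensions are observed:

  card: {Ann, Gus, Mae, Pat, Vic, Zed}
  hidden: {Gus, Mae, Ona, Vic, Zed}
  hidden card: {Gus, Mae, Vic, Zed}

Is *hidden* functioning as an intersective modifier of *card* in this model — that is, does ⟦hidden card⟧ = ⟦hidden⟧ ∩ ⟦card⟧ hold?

⟦hidden⟧ ∩ ⟦card⟧ = {Gus, Mae, Ona, Vic, Zed} ∩ {Ann, Gus, Mae, Pat, Vic, Zed} = {Gus, Mae, Vic, Zed}
Observed ⟦hidden card⟧ = {Gus, Mae, Vic, Zed}.
These coincide, so the modifier is intersective here.

yes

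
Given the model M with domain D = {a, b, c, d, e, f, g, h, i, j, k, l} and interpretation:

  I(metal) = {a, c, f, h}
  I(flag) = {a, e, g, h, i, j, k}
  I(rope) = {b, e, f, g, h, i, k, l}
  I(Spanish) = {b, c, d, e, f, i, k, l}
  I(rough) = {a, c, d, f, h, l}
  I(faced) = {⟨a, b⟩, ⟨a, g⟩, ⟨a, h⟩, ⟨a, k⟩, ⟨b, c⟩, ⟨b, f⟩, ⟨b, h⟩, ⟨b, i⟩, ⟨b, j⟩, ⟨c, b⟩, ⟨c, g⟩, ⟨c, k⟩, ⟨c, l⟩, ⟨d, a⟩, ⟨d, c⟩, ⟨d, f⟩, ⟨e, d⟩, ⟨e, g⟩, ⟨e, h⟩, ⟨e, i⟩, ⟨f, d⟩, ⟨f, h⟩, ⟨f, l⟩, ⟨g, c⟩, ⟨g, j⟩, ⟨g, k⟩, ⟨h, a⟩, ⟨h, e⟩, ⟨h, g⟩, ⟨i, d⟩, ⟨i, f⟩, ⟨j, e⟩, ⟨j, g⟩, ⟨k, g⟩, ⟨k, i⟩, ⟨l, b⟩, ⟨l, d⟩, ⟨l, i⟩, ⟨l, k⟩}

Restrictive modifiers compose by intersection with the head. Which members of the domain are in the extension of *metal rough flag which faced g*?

⟦which faced g⟧ = {x : ⟨x, g⟩ ∈ ⟦faced⟧} = {a, c, e, h, j, k}
⟦flag⟧ = {a, e, g, h, i, j, k}
… ∩ ⟦which faced g⟧ = {a, e, g, h, i, j, k} ∩ {a, c, e, h, j, k} = {a, e, h, j, k}
… ∩ ⟦metal⟧ = {a, e, h, j, k} ∩ {a, c, f, h} = {a, h}
… ∩ ⟦rough⟧ = {a, h} ∩ {a, c, d, f, h, l} = {a, h}
So ⟦metal rough flag which faced g⟧ = {a, h}.

{a, h}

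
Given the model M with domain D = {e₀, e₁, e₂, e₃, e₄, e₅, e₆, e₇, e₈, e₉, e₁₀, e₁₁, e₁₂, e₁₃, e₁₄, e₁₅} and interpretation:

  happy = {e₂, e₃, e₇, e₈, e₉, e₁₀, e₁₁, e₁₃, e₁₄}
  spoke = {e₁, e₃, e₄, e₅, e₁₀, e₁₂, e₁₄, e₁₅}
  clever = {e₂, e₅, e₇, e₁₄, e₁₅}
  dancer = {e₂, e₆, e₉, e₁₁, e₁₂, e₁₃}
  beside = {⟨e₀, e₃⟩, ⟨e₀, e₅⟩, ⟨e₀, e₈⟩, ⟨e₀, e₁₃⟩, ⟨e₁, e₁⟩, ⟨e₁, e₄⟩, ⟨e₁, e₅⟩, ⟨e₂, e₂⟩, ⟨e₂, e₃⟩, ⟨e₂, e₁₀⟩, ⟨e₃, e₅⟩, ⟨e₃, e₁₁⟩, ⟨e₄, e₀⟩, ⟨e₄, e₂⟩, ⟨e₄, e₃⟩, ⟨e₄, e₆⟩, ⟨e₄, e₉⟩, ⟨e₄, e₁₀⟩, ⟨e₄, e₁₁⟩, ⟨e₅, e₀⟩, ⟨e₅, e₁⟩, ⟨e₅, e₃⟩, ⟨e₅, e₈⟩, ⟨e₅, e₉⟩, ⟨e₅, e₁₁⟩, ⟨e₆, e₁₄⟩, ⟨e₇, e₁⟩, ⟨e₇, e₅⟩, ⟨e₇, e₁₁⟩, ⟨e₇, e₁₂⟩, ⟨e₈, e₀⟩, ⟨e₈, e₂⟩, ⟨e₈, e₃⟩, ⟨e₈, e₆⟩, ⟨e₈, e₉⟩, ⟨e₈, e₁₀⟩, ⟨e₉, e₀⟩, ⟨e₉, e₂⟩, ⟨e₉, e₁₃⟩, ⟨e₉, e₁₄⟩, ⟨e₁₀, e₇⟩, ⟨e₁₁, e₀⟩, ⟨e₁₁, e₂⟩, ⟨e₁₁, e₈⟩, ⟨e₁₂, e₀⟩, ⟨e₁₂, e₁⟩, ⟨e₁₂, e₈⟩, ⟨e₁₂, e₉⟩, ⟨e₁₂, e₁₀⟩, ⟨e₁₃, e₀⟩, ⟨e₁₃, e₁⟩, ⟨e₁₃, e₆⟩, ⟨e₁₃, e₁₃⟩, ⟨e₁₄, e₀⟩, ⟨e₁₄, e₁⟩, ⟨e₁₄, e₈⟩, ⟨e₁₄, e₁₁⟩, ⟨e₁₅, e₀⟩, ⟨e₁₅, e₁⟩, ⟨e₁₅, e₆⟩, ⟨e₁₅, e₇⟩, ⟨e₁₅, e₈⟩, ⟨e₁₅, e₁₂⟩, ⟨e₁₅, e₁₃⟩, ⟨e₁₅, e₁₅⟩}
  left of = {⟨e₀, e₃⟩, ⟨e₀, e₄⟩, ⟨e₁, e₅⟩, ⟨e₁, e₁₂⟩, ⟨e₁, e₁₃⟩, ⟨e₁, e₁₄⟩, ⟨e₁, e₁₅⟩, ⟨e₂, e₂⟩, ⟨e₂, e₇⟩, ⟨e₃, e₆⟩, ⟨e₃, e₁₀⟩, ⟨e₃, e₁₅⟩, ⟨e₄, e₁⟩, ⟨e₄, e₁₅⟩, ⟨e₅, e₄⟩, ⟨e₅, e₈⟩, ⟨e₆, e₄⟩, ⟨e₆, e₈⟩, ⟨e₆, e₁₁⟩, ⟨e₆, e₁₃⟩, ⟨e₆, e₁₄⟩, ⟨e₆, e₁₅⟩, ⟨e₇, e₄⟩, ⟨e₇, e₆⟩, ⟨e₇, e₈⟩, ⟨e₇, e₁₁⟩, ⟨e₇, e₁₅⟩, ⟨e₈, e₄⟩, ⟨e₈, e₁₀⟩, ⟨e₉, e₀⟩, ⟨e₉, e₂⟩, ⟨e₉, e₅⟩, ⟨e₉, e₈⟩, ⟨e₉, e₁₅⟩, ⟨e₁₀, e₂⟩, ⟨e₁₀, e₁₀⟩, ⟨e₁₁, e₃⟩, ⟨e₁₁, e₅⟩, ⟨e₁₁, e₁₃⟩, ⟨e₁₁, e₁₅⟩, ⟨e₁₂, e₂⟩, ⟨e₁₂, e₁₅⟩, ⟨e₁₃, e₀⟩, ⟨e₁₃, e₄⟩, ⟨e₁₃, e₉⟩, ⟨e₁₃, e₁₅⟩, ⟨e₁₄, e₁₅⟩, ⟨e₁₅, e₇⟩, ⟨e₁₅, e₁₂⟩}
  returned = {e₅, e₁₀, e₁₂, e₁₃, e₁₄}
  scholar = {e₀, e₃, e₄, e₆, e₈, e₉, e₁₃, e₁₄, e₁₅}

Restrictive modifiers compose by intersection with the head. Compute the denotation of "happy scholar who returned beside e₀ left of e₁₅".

⟦who returned⟧ = ⟦returned⟧ = {e₅, e₁₀, e₁₂, e₁₃, e₁₄}
⟦beside e₀⟧ = {x : ⟨x, e₀⟩ ∈ ⟦beside⟧} = {e₄, e₅, e₈, e₉, e₁₁, e₁₂, e₁₃, e₁₄, e₁₅}
⟦left of e₁₅⟧ = {x : ⟨x, e₁₅⟩ ∈ ⟦left of⟧} = {e₁, e₃, e₄, e₆, e₇, e₉, e₁₁, e₁₂, e₁₃, e₁₄}
⟦scholar⟧ = {e₀, e₃, e₄, e₆, e₈, e₉, e₁₃, e₁₄, e₁₅}
… ∩ ⟦who returned⟧ = {e₀, e₃, e₄, e₆, e₈, e₉, e₁₃, e₁₄, e₁₅} ∩ {e₅, e₁₀, e₁₂, e₁₃, e₁₄} = {e₁₃, e₁₄}
… ∩ ⟦beside e₀⟧ = {e₁₃, e₁₄} ∩ {e₄, e₅, e₈, e₉, e₁₁, e₁₂, e₁₃, e₁₄, e₁₅} = {e₁₃, e₁₄}
… ∩ ⟦left of e₁₅⟧ = {e₁₃, e₁₄} ∩ {e₁, e₃, e₄, e₆, e₇, e₉, e₁₁, e₁₂, e₁₃, e₁₄} = {e₁₃, e₁₄}
… ∩ ⟦happy⟧ = {e₁₃, e₁₄} ∩ {e₂, e₃, e₇, e₈, e₉, e₁₀, e₁₁, e₁₃, e₁₄} = {e₁₃, e₁₄}
So ⟦happy scholar who returned beside e₀ left of e₁₅⟧ = {e₁₃, e₁₄}.

{e₁₃, e₁₄}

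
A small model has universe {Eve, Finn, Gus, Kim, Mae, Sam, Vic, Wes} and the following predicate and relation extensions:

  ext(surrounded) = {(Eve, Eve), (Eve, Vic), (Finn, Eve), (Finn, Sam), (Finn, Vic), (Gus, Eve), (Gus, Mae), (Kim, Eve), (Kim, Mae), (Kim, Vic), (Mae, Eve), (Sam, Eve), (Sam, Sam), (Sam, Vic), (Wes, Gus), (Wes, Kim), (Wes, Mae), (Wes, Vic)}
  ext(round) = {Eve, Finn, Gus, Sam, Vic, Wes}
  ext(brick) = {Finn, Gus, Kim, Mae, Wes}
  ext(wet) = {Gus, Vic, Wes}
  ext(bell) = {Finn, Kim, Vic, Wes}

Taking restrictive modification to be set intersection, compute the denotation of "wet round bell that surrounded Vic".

⟦that surrounded Vic⟧ = {x : ⟨x, Vic⟩ ∈ ⟦surrounded⟧} = {Eve, Finn, Kim, Sam, Wes}
⟦bell⟧ = {Finn, Kim, Vic, Wes}
… ∩ ⟦that surrounded Vic⟧ = {Finn, Kim, Vic, Wes} ∩ {Eve, Finn, Kim, Sam, Wes} = {Finn, Kim, Wes}
… ∩ ⟦wet⟧ = {Finn, Kim, Wes} ∩ {Gus, Vic, Wes} = {Wes}
… ∩ ⟦round⟧ = {Wes} ∩ {Eve, Finn, Gus, Sam, Vic, Wes} = {Wes}
So ⟦wet round bell that surrounded Vic⟧ = {Wes}.

{Wes}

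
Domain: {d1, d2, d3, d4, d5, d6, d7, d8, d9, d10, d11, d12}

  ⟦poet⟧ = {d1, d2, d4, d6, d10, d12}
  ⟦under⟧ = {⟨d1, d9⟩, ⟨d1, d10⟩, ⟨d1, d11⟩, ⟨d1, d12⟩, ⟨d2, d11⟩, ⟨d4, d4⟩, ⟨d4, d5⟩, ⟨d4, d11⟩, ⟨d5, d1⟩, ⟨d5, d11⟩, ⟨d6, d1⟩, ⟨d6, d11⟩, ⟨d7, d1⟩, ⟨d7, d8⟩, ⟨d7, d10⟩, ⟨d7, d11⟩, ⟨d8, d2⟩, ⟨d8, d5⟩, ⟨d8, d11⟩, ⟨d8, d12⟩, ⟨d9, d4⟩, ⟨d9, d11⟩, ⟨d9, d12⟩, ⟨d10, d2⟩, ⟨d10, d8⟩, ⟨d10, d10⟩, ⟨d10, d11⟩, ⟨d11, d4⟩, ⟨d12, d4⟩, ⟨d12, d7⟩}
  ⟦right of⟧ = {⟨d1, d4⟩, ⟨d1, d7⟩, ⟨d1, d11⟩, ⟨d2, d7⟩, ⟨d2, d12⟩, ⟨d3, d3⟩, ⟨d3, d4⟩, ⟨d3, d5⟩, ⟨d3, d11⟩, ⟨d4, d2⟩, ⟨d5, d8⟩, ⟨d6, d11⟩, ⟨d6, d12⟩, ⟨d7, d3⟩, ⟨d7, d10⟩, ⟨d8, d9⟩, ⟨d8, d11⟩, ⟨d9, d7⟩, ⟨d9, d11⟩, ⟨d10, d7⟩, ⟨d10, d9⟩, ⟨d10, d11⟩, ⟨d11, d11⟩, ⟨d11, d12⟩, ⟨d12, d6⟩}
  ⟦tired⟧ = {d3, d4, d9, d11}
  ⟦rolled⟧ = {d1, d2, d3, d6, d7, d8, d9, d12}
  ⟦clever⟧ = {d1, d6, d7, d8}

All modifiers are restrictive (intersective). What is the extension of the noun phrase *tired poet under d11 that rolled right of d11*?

{}

⟦under d11⟧ = {x : ⟨x, d11⟩ ∈ ⟦under⟧} = {d1, d2, d4, d5, d6, d7, d8, d9, d10}
⟦that rolled⟧ = ⟦rolled⟧ = {d1, d2, d3, d6, d7, d8, d9, d12}
⟦right of d11⟧ = {x : ⟨x, d11⟩ ∈ ⟦right of⟧} = {d1, d3, d6, d8, d9, d10, d11}
⟦poet⟧ = {d1, d2, d4, d6, d10, d12}
… ∩ ⟦under d11⟧ = {d1, d2, d4, d6, d10, d12} ∩ {d1, d2, d4, d5, d6, d7, d8, d9, d10} = {d1, d2, d4, d6, d10}
… ∩ ⟦that rolled⟧ = {d1, d2, d4, d6, d10} ∩ {d1, d2, d3, d6, d7, d8, d9, d12} = {d1, d2, d6}
… ∩ ⟦right of d11⟧ = {d1, d2, d6} ∩ {d1, d3, d6, d8, d9, d10, d11} = {d1, d6}
… ∩ ⟦tired⟧ = {d1, d6} ∩ {d3, d4, d9, d11} = ∅
So ⟦tired poet under d11 that rolled right of d11⟧ = {}.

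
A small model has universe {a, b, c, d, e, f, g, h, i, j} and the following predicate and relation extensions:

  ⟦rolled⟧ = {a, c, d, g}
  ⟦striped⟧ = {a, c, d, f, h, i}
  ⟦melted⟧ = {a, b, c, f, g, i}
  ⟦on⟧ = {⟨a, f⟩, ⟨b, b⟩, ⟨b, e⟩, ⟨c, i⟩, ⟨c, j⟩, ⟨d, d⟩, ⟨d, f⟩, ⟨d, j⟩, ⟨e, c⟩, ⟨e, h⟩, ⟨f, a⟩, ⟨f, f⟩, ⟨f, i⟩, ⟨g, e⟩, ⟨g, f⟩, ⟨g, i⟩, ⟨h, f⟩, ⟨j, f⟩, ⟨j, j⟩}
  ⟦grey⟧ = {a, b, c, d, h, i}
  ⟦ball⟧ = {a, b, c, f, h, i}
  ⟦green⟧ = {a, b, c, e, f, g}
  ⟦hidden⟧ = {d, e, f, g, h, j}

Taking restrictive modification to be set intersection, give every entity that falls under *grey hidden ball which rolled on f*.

⟦which rolled⟧ = ⟦rolled⟧ = {a, c, d, g}
⟦on f⟧ = {x : ⟨x, f⟩ ∈ ⟦on⟧} = {a, d, f, g, h, j}
⟦ball⟧ = {a, b, c, f, h, i}
… ∩ ⟦which rolled⟧ = {a, b, c, f, h, i} ∩ {a, c, d, g} = {a, c}
… ∩ ⟦on f⟧ = {a, c} ∩ {a, d, f, g, h, j} = {a}
… ∩ ⟦grey⟧ = {a} ∩ {a, b, c, d, h, i} = {a}
… ∩ ⟦hidden⟧ = {a} ∩ {d, e, f, g, h, j} = ∅
So ⟦grey hidden ball which rolled on f⟧ = {}.

{}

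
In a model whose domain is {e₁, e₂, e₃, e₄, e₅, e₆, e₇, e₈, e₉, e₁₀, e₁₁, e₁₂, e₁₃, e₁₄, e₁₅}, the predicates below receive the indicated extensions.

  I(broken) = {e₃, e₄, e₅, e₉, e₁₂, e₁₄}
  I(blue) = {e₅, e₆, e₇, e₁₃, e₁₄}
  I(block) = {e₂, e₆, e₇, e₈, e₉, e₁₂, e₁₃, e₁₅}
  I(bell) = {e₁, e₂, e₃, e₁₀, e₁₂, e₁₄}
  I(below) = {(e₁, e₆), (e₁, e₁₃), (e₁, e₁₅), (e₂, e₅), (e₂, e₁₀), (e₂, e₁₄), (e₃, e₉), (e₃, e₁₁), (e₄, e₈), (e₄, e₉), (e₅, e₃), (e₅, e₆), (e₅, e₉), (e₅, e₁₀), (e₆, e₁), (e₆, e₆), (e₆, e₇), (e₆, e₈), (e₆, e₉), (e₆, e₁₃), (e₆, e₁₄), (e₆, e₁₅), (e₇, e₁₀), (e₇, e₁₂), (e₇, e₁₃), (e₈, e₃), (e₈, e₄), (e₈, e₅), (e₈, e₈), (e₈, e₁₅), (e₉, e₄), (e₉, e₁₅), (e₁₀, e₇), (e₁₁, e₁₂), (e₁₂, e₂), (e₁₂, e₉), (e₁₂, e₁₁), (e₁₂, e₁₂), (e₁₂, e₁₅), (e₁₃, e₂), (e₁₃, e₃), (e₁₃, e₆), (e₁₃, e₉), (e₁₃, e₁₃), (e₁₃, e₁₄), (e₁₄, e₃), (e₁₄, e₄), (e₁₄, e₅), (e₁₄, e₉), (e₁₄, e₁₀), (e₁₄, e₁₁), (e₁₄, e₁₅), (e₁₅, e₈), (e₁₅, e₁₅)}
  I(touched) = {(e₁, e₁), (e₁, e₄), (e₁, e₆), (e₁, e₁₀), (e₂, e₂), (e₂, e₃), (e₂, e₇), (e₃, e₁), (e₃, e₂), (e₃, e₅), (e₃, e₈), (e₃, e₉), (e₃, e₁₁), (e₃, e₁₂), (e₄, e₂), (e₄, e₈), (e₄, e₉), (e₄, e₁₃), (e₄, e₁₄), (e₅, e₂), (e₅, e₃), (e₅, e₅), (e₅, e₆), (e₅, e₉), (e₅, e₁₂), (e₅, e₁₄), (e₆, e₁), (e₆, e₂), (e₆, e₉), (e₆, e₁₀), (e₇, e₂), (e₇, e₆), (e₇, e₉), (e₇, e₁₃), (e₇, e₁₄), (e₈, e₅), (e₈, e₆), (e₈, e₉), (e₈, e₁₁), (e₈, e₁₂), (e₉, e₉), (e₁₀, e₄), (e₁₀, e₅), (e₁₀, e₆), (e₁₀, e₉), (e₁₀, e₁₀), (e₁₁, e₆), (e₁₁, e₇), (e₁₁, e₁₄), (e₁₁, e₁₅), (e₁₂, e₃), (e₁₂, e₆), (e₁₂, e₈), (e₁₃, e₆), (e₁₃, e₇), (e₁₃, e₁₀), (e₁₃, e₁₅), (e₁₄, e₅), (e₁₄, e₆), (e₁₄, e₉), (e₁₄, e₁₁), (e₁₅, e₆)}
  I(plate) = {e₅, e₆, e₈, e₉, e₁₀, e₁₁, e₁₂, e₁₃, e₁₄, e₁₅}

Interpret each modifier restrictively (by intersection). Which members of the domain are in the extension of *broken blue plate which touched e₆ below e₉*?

{e₅, e₁₄}

⟦which touched e₆⟧ = {x : ⟨x, e₆⟩ ∈ ⟦touched⟧} = {e₁, e₅, e₇, e₈, e₁₀, e₁₁, e₁₂, e₁₃, e₁₄, e₁₅}
⟦below e₉⟧ = {x : ⟨x, e₉⟩ ∈ ⟦below⟧} = {e₃, e₄, e₅, e₆, e₁₂, e₁₃, e₁₄}
⟦plate⟧ = {e₅, e₆, e₈, e₉, e₁₀, e₁₁, e₁₂, e₁₃, e₁₄, e₁₅}
… ∩ ⟦which touched e₆⟧ = {e₅, e₆, e₈, e₉, e₁₀, e₁₁, e₁₂, e₁₃, e₁₄, e₁₅} ∩ {e₁, e₅, e₇, e₈, e₁₀, e₁₁, e₁₂, e₁₃, e₁₄, e₁₅} = {e₅, e₈, e₁₀, e₁₁, e₁₂, e₁₃, e₁₄, e₁₅}
… ∩ ⟦below e₉⟧ = {e₅, e₈, e₁₀, e₁₁, e₁₂, e₁₃, e₁₄, e₁₅} ∩ {e₃, e₄, e₅, e₆, e₁₂, e₁₃, e₁₄} = {e₅, e₁₂, e₁₃, e₁₄}
… ∩ ⟦broken⟧ = {e₅, e₁₂, e₁₃, e₁₄} ∩ {e₃, e₄, e₅, e₉, e₁₂, e₁₄} = {e₅, e₁₂, e₁₄}
… ∩ ⟦blue⟧ = {e₅, e₁₂, e₁₄} ∩ {e₅, e₆, e₇, e₁₃, e₁₄} = {e₅, e₁₄}
So ⟦broken blue plate which touched e₆ below e₉⟧ = {e₅, e₁₄}.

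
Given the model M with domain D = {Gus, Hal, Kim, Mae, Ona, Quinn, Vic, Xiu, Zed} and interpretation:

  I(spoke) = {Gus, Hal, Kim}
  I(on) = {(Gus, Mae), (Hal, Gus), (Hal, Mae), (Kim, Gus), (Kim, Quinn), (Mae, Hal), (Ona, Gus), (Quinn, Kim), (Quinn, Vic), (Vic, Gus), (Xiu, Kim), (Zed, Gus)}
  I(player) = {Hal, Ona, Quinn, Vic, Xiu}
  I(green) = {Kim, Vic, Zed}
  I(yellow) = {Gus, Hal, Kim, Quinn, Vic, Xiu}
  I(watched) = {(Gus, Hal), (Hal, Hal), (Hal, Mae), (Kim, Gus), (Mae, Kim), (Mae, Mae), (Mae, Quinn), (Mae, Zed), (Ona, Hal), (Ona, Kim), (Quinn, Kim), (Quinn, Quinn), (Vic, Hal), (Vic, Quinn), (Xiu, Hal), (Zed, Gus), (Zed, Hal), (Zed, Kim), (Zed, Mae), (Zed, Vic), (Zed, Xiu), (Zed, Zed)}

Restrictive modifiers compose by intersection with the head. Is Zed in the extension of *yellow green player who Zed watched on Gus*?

no

⟦who Zed watched⟧ = {x : ⟨Zed, x⟩ ∈ ⟦watched⟧} = {Gus, Hal, Kim, Mae, Vic, Xiu, Zed}
⟦on Gus⟧ = {x : ⟨x, Gus⟩ ∈ ⟦on⟧} = {Hal, Kim, Ona, Vic, Zed}
⟦player⟧ = {Hal, Ona, Quinn, Vic, Xiu}
… ∩ ⟦who Zed watched⟧ = {Hal, Ona, Quinn, Vic, Xiu} ∩ {Gus, Hal, Kim, Mae, Vic, Xiu, Zed} = {Hal, Vic, Xiu}
… ∩ ⟦on Gus⟧ = {Hal, Vic, Xiu} ∩ {Hal, Kim, Ona, Vic, Zed} = {Hal, Vic}
… ∩ ⟦yellow⟧ = {Hal, Vic} ∩ {Gus, Hal, Kim, Quinn, Vic, Xiu} = {Hal, Vic}
… ∩ ⟦green⟧ = {Hal, Vic} ∩ {Kim, Vic, Zed} = {Vic}
⟦yellow green player who Zed watched on Gus⟧ = {Vic}; Zed ∉ this set.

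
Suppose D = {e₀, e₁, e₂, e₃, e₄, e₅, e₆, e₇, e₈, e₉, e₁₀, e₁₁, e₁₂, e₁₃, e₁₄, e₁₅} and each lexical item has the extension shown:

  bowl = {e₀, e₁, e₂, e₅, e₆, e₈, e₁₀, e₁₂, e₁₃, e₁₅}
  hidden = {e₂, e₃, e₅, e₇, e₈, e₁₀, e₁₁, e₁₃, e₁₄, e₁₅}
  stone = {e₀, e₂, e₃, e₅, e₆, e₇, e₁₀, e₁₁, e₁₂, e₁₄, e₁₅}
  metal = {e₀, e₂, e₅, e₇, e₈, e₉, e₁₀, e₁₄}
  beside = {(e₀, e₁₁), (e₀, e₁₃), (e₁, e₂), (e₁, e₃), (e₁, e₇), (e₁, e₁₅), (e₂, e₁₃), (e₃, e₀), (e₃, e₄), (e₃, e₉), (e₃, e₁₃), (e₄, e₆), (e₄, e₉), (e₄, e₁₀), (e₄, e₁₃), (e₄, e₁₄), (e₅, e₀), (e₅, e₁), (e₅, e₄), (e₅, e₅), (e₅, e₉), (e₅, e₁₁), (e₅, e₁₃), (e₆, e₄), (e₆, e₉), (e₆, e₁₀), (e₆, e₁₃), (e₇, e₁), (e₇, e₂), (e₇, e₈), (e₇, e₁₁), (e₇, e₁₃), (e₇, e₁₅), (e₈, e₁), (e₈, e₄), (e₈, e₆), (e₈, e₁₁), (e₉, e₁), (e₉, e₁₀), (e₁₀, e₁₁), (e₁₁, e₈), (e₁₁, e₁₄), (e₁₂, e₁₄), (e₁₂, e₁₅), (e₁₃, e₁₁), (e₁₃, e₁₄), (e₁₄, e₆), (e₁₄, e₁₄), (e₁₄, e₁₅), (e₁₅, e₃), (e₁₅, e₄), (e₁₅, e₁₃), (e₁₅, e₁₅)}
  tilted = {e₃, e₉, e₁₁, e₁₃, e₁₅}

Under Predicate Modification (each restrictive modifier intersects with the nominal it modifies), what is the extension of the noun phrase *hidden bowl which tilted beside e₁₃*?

⟦which tilted⟧ = ⟦tilted⟧ = {e₃, e₉, e₁₁, e₁₃, e₁₅}
⟦beside e₁₃⟧ = {x : ⟨x, e₁₃⟩ ∈ ⟦beside⟧} = {e₀, e₂, e₃, e₄, e₅, e₆, e₇, e₁₅}
⟦bowl⟧ = {e₀, e₁, e₂, e₅, e₆, e₈, e₁₀, e₁₂, e₁₃, e₁₅}
… ∩ ⟦which tilted⟧ = {e₀, e₁, e₂, e₅, e₆, e₈, e₁₀, e₁₂, e₁₃, e₁₅} ∩ {e₃, e₉, e₁₁, e₁₃, e₁₅} = {e₁₃, e₁₅}
… ∩ ⟦beside e₁₃⟧ = {e₁₃, e₁₅} ∩ {e₀, e₂, e₃, e₄, e₅, e₆, e₇, e₁₅} = {e₁₅}
… ∩ ⟦hidden⟧ = {e₁₅} ∩ {e₂, e₃, e₅, e₇, e₈, e₁₀, e₁₁, e₁₃, e₁₄, e₁₅} = {e₁₅}
So ⟦hidden bowl which tilted beside e₁₃⟧ = {e₁₅}.

{e₁₅}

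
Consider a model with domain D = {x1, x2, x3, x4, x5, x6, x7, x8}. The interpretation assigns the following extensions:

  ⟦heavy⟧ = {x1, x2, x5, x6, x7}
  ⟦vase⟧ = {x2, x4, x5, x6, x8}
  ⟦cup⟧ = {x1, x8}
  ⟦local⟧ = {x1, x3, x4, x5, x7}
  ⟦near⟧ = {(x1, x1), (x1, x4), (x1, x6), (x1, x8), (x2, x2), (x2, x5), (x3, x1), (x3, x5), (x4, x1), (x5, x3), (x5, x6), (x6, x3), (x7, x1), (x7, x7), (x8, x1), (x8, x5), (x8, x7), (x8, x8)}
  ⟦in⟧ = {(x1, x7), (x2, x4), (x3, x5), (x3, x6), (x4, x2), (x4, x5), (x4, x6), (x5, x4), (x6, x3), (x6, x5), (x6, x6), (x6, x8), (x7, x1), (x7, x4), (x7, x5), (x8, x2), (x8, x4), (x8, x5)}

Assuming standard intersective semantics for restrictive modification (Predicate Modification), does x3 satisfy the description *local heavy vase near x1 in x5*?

no

⟦near x1⟧ = {x : ⟨x, x1⟩ ∈ ⟦near⟧} = {x1, x3, x4, x7, x8}
⟦in x5⟧ = {x : ⟨x, x5⟩ ∈ ⟦in⟧} = {x3, x4, x6, x7, x8}
⟦vase⟧ = {x2, x4, x5, x6, x8}
… ∩ ⟦near x1⟧ = {x2, x4, x5, x6, x8} ∩ {x1, x3, x4, x7, x8} = {x4, x8}
… ∩ ⟦in x5⟧ = {x4, x8} ∩ {x3, x4, x6, x7, x8} = {x4, x8}
… ∩ ⟦local⟧ = {x4, x8} ∩ {x1, x3, x4, x5, x7} = {x4}
… ∩ ⟦heavy⟧ = {x4} ∩ {x1, x2, x5, x6, x7} = ∅
⟦local heavy vase near x1 in x5⟧ = ∅; x3 ∉ this set.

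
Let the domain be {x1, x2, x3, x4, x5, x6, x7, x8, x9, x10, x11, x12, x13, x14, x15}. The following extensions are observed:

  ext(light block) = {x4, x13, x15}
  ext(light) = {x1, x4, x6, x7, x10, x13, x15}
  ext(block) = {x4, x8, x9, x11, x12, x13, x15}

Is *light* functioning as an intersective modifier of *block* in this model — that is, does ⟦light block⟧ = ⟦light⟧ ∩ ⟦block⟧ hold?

⟦light⟧ ∩ ⟦block⟧ = {x1, x4, x6, x7, x10, x13, x15} ∩ {x4, x8, x9, x11, x12, x13, x15} = {x4, x13, x15}
Observed ⟦light block⟧ = {x4, x13, x15}.
These coincide, so the modifier is intersective here.

yes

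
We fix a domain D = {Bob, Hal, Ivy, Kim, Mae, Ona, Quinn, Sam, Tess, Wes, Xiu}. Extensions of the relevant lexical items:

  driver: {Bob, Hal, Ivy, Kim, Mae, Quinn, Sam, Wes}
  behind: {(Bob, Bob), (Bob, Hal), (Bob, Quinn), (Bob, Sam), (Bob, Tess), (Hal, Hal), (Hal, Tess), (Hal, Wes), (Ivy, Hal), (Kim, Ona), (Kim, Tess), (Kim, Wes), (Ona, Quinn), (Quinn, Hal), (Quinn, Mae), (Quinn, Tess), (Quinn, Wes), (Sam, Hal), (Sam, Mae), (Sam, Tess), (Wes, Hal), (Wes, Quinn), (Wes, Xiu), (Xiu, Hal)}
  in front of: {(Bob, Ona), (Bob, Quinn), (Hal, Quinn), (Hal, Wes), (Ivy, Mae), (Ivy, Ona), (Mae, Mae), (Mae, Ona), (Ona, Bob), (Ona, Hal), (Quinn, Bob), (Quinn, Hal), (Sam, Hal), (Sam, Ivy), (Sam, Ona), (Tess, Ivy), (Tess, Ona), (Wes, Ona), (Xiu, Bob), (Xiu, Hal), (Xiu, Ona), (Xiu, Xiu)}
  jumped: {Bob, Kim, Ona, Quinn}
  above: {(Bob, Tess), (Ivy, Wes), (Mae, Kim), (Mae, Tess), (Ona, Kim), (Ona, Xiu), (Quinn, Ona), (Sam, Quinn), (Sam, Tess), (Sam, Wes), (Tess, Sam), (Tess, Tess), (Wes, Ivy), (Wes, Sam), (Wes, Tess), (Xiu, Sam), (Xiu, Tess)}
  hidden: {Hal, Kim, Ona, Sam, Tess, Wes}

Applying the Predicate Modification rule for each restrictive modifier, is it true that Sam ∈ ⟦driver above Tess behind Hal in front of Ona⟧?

⟦above Tess⟧ = {x : ⟨x, Tess⟩ ∈ ⟦above⟧} = {Bob, Mae, Sam, Tess, Wes, Xiu}
⟦behind Hal⟧ = {x : ⟨x, Hal⟩ ∈ ⟦behind⟧} = {Bob, Hal, Ivy, Quinn, Sam, Wes, Xiu}
⟦in front of Ona⟧ = {x : ⟨x, Ona⟩ ∈ ⟦in front of⟧} = {Bob, Ivy, Mae, Sam, Tess, Wes, Xiu}
⟦driver⟧ = {Bob, Hal, Ivy, Kim, Mae, Quinn, Sam, Wes}
… ∩ ⟦above Tess⟧ = {Bob, Hal, Ivy, Kim, Mae, Quinn, Sam, Wes} ∩ {Bob, Mae, Sam, Tess, Wes, Xiu} = {Bob, Mae, Sam, Wes}
… ∩ ⟦behind Hal⟧ = {Bob, Mae, Sam, Wes} ∩ {Bob, Hal, Ivy, Quinn, Sam, Wes, Xiu} = {Bob, Sam, Wes}
… ∩ ⟦in front of Ona⟧ = {Bob, Sam, Wes} ∩ {Bob, Ivy, Mae, Sam, Tess, Wes, Xiu} = {Bob, Sam, Wes}
⟦driver above Tess behind Hal in front of Ona⟧ = {Bob, Sam, Wes}; Sam ∈ this set.

yes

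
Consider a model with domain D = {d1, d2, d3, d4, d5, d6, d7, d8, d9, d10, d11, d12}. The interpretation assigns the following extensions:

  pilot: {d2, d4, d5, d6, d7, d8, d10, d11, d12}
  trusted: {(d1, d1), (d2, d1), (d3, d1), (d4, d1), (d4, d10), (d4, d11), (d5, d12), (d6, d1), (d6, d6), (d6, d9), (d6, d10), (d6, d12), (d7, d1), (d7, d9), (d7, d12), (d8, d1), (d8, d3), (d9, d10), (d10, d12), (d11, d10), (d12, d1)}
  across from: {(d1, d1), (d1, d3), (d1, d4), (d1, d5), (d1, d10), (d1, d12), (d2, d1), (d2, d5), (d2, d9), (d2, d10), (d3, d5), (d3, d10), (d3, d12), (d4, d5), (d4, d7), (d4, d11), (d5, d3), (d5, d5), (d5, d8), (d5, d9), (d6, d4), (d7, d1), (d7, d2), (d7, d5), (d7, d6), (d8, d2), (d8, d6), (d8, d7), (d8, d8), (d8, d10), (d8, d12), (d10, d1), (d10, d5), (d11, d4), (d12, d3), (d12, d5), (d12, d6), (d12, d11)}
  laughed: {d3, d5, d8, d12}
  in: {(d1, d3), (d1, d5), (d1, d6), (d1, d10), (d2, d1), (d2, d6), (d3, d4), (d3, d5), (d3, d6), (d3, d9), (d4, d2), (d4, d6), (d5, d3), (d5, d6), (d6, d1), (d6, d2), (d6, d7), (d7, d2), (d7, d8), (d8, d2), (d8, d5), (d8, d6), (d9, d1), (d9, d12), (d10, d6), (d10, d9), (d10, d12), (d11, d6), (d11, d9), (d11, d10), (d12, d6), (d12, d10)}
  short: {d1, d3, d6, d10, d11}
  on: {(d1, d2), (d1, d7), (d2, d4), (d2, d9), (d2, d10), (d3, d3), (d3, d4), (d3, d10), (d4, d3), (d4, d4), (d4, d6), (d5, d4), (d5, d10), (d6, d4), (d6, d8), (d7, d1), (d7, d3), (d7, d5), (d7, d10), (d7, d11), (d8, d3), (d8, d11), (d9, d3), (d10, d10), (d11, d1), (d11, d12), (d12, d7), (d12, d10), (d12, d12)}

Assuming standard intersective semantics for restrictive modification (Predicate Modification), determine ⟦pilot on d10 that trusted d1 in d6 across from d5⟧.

⟦on d10⟧ = {x : ⟨x, d10⟩ ∈ ⟦on⟧} = {d2, d3, d5, d7, d10, d12}
⟦that trusted d1⟧ = {x : ⟨x, d1⟩ ∈ ⟦trusted⟧} = {d1, d2, d3, d4, d6, d7, d8, d12}
⟦in d6⟧ = {x : ⟨x, d6⟩ ∈ ⟦in⟧} = {d1, d2, d3, d4, d5, d8, d10, d11, d12}
⟦across from d5⟧ = {x : ⟨x, d5⟩ ∈ ⟦across from⟧} = {d1, d2, d3, d4, d5, d7, d10, d12}
⟦pilot⟧ = {d2, d4, d5, d6, d7, d8, d10, d11, d12}
… ∩ ⟦on d10⟧ = {d2, d4, d5, d6, d7, d8, d10, d11, d12} ∩ {d2, d3, d5, d7, d10, d12} = {d2, d5, d7, d10, d12}
… ∩ ⟦that trusted d1⟧ = {d2, d5, d7, d10, d12} ∩ {d1, d2, d3, d4, d6, d7, d8, d12} = {d2, d7, d12}
… ∩ ⟦in d6⟧ = {d2, d7, d12} ∩ {d1, d2, d3, d4, d5, d8, d10, d11, d12} = {d2, d12}
… ∩ ⟦across from d5⟧ = {d2, d12} ∩ {d1, d2, d3, d4, d5, d7, d10, d12} = {d2, d12}
So ⟦pilot on d10 that trusted d1 in d6 across from d5⟧ = {d2, d12}.

{d2, d12}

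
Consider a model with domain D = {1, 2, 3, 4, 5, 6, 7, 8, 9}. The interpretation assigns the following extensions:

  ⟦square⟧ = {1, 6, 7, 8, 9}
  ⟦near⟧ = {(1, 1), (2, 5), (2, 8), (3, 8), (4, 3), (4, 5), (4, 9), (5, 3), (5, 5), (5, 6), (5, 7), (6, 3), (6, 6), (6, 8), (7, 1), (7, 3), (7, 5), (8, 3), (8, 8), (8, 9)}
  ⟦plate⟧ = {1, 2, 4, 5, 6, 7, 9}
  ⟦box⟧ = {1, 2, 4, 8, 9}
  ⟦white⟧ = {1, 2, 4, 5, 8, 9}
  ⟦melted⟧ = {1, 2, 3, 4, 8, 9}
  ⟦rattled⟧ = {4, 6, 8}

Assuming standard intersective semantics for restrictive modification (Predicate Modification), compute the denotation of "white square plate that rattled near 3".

∅

⟦that rattled⟧ = ⟦rattled⟧ = {4, 6, 8}
⟦near 3⟧ = {x : ⟨x, 3⟩ ∈ ⟦near⟧} = {4, 5, 6, 7, 8}
⟦plate⟧ = {1, 2, 4, 5, 6, 7, 9}
… ∩ ⟦that rattled⟧ = {1, 2, 4, 5, 6, 7, 9} ∩ {4, 6, 8} = {4, 6}
… ∩ ⟦near 3⟧ = {4, 6} ∩ {4, 5, 6, 7, 8} = {4, 6}
… ∩ ⟦white⟧ = {4, 6} ∩ {1, 2, 4, 5, 8, 9} = {4}
… ∩ ⟦square⟧ = {4} ∩ {1, 6, 7, 8, 9} = ∅
So ⟦white square plate that rattled near 3⟧ = ∅.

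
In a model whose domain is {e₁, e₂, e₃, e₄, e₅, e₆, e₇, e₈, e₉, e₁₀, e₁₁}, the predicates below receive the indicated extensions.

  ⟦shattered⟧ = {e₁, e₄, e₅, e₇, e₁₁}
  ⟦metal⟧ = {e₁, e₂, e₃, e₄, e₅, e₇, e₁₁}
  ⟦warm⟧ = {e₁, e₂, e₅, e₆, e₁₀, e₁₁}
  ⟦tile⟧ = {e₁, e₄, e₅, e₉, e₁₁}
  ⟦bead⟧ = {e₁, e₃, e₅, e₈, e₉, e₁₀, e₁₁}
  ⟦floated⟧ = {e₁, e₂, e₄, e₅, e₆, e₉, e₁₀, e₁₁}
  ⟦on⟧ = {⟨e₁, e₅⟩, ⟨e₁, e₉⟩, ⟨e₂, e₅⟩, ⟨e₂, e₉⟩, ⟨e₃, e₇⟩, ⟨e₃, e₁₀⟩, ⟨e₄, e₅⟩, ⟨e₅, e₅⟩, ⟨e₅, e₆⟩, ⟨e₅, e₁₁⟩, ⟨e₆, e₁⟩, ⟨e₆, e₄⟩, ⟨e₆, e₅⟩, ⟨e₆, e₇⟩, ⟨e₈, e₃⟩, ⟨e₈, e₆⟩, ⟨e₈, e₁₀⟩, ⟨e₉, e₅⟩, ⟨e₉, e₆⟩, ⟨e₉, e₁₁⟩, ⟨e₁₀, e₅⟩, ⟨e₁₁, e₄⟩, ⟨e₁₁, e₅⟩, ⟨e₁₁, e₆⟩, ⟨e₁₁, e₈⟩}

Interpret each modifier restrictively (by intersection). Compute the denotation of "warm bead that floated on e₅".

{e₁, e₅, e₁₀, e₁₁}

⟦that floated⟧ = ⟦floated⟧ = {e₁, e₂, e₄, e₅, e₆, e₉, e₁₀, e₁₁}
⟦on e₅⟧ = {x : ⟨x, e₅⟩ ∈ ⟦on⟧} = {e₁, e₂, e₄, e₅, e₆, e₉, e₁₀, e₁₁}
⟦bead⟧ = {e₁, e₃, e₅, e₈, e₉, e₁₀, e₁₁}
… ∩ ⟦that floated⟧ = {e₁, e₃, e₅, e₈, e₉, e₁₀, e₁₁} ∩ {e₁, e₂, e₄, e₅, e₆, e₉, e₁₀, e₁₁} = {e₁, e₅, e₉, e₁₀, e₁₁}
… ∩ ⟦on e₅⟧ = {e₁, e₅, e₉, e₁₀, e₁₁} ∩ {e₁, e₂, e₄, e₅, e₆, e₉, e₁₀, e₁₁} = {e₁, e₅, e₉, e₁₀, e₁₁}
… ∩ ⟦warm⟧ = {e₁, e₅, e₉, e₁₀, e₁₁} ∩ {e₁, e₂, e₅, e₆, e₁₀, e₁₁} = {e₁, e₅, e₁₀, e₁₁}
So ⟦warm bead that floated on e₅⟧ = {e₁, e₅, e₁₀, e₁₁}.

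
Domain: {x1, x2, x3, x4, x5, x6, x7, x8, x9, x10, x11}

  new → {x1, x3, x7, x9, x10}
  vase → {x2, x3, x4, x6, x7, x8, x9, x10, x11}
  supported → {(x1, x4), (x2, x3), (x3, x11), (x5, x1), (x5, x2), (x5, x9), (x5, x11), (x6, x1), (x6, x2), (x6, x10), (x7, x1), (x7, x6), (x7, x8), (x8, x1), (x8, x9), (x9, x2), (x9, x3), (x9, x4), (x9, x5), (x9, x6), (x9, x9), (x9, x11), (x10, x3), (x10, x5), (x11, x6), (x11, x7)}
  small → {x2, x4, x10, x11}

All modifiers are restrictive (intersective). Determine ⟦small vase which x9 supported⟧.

{x2, x4, x11}

⟦which x9 supported⟧ = {x : ⟨x9, x⟩ ∈ ⟦supported⟧} = {x2, x3, x4, x5, x6, x9, x11}
⟦vase⟧ = {x2, x3, x4, x6, x7, x8, x9, x10, x11}
… ∩ ⟦which x9 supported⟧ = {x2, x3, x4, x6, x7, x8, x9, x10, x11} ∩ {x2, x3, x4, x5, x6, x9, x11} = {x2, x3, x4, x6, x9, x11}
… ∩ ⟦small⟧ = {x2, x3, x4, x6, x9, x11} ∩ {x2, x4, x10, x11} = {x2, x4, x11}
So ⟦small vase which x9 supported⟧ = {x2, x4, x11}.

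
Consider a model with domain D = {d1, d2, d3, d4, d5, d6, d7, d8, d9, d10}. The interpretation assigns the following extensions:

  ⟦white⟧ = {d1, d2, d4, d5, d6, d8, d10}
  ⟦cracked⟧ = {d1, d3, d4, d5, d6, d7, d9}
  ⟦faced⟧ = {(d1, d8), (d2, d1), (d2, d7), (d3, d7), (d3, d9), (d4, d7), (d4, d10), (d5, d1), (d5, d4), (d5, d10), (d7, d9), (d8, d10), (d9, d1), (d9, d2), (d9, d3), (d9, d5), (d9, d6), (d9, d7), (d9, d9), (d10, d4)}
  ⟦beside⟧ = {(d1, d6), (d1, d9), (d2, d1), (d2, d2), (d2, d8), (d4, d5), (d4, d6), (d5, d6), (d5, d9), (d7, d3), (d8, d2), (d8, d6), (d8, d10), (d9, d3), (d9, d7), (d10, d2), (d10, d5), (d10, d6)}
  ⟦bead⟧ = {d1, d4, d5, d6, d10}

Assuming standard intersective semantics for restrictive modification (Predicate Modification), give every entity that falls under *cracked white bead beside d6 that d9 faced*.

{d1, d5}

⟦beside d6⟧ = {x : ⟨x, d6⟩ ∈ ⟦beside⟧} = {d1, d4, d5, d8, d10}
⟦that d9 faced⟧ = {x : ⟨d9, x⟩ ∈ ⟦faced⟧} = {d1, d2, d3, d5, d6, d7, d9}
⟦bead⟧ = {d1, d4, d5, d6, d10}
… ∩ ⟦beside d6⟧ = {d1, d4, d5, d6, d10} ∩ {d1, d4, d5, d8, d10} = {d1, d4, d5, d10}
… ∩ ⟦that d9 faced⟧ = {d1, d4, d5, d10} ∩ {d1, d2, d3, d5, d6, d7, d9} = {d1, d5}
… ∩ ⟦cracked⟧ = {d1, d5} ∩ {d1, d3, d4, d5, d6, d7, d9} = {d1, d5}
… ∩ ⟦white⟧ = {d1, d5} ∩ {d1, d2, d4, d5, d6, d8, d10} = {d1, d5}
So ⟦cracked white bead beside d6 that d9 faced⟧ = {d1, d5}.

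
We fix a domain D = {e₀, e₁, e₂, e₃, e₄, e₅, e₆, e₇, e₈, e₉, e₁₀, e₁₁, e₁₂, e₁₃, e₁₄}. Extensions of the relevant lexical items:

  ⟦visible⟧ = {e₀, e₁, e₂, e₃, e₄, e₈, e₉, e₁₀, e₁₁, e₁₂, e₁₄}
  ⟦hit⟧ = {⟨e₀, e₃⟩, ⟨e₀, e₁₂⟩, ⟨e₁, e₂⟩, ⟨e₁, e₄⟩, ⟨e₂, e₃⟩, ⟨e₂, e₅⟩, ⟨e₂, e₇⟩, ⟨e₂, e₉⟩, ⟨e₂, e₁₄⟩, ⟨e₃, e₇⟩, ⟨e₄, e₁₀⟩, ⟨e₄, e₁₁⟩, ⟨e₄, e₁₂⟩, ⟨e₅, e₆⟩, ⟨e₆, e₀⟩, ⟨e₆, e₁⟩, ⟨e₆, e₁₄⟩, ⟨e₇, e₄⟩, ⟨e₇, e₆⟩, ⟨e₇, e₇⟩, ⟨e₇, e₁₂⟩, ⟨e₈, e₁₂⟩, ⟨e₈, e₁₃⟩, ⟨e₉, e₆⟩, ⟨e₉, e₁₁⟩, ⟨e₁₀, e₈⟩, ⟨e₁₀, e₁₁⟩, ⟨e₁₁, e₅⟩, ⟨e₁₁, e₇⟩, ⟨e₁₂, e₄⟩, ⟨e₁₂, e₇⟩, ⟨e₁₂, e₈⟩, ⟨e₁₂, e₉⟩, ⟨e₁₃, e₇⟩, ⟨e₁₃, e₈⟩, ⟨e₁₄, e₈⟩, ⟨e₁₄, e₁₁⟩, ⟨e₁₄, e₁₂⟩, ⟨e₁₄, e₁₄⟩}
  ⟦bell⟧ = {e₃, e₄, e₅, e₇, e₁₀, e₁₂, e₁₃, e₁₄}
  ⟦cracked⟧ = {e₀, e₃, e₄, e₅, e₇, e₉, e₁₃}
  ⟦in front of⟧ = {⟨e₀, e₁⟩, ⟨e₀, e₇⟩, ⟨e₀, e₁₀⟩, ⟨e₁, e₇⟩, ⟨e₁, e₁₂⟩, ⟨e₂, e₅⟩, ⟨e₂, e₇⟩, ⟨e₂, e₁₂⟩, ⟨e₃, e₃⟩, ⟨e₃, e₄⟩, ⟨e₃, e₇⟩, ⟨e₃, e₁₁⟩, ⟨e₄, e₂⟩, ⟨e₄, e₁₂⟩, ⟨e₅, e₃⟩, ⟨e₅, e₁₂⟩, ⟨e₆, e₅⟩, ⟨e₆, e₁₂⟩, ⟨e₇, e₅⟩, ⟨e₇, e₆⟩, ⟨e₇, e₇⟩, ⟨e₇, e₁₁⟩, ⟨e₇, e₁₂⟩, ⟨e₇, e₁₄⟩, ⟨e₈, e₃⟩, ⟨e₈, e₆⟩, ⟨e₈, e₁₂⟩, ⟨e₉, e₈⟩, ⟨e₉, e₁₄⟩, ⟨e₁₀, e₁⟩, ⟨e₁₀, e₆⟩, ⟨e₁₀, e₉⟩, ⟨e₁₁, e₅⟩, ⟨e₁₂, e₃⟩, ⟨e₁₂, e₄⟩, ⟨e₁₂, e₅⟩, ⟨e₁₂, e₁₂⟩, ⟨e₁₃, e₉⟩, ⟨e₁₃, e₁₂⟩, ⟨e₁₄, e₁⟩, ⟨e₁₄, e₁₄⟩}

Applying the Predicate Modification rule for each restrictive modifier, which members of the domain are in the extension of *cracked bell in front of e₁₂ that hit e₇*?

⟦in front of e₁₂⟧ = {x : ⟨x, e₁₂⟩ ∈ ⟦in front of⟧} = {e₁, e₂, e₄, e₅, e₆, e₇, e₈, e₁₂, e₁₃}
⟦that hit e₇⟧ = {x : ⟨x, e₇⟩ ∈ ⟦hit⟧} = {e₂, e₃, e₇, e₁₁, e₁₂, e₁₃}
⟦bell⟧ = {e₃, e₄, e₅, e₇, e₁₀, e₁₂, e₁₃, e₁₄}
… ∩ ⟦in front of e₁₂⟧ = {e₃, e₄, e₅, e₇, e₁₀, e₁₂, e₁₃, e₁₄} ∩ {e₁, e₂, e₄, e₅, e₆, e₇, e₈, e₁₂, e₁₃} = {e₄, e₅, e₇, e₁₂, e₁₃}
… ∩ ⟦that hit e₇⟧ = {e₄, e₅, e₇, e₁₂, e₁₃} ∩ {e₂, e₃, e₇, e₁₁, e₁₂, e₁₃} = {e₇, e₁₂, e₁₃}
… ∩ ⟦cracked⟧ = {e₇, e₁₂, e₁₃} ∩ {e₀, e₃, e₄, e₅, e₇, e₉, e₁₃} = {e₇, e₁₃}
So ⟦cracked bell in front of e₁₂ that hit e₇⟧ = {e₇, e₁₃}.

{e₇, e₁₃}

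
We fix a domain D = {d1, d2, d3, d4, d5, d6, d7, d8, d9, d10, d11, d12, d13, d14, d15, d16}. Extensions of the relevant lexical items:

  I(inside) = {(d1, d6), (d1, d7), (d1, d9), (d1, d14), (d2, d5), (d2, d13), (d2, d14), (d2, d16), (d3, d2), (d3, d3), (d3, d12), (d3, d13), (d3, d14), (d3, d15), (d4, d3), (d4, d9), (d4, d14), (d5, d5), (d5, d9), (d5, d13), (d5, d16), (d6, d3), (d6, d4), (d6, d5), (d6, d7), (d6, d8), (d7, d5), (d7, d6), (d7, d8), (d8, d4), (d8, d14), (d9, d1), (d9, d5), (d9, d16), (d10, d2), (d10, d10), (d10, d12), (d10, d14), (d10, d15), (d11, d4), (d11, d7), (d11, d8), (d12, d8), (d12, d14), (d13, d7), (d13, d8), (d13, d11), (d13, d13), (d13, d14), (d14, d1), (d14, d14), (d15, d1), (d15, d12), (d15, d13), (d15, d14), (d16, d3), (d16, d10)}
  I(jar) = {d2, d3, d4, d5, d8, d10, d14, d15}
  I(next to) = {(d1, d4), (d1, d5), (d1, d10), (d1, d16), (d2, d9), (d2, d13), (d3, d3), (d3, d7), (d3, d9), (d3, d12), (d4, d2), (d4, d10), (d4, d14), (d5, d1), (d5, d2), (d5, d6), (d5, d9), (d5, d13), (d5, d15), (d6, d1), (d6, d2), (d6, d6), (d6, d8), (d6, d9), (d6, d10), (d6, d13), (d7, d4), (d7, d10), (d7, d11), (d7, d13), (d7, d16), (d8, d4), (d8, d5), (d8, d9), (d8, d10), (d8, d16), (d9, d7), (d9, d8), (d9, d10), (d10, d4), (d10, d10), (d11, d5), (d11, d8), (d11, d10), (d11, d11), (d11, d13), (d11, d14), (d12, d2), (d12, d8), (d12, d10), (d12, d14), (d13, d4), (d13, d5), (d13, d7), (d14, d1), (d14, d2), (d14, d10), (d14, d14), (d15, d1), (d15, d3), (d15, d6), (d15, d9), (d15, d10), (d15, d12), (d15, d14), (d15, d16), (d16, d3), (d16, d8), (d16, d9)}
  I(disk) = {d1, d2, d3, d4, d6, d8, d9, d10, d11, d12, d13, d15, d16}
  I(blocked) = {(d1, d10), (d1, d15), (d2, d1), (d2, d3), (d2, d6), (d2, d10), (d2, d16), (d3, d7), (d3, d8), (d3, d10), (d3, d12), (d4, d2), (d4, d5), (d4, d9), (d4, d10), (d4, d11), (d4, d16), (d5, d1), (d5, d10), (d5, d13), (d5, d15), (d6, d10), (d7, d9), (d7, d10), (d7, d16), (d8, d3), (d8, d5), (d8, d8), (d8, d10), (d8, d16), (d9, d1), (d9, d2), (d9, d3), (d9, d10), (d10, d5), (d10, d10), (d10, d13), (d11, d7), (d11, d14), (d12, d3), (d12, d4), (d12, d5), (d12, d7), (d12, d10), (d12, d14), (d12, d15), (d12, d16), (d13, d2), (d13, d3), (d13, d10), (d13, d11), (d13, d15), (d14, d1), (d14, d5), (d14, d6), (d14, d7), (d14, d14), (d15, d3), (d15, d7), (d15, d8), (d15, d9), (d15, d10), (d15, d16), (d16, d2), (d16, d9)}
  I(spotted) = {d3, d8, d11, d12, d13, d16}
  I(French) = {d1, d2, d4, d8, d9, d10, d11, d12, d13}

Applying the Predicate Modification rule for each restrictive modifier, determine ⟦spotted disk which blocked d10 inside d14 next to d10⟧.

⟦which blocked d10⟧ = {x : ⟨x, d10⟩ ∈ ⟦blocked⟧} = {d1, d2, d3, d4, d5, d6, d7, d8, d9, d10, d12, d13, d15}
⟦inside d14⟧ = {x : ⟨x, d14⟩ ∈ ⟦inside⟧} = {d1, d2, d3, d4, d8, d10, d12, d13, d14, d15}
⟦next to d10⟧ = {x : ⟨x, d10⟩ ∈ ⟦next to⟧} = {d1, d4, d6, d7, d8, d9, d10, d11, d12, d14, d15}
⟦disk⟧ = {d1, d2, d3, d4, d6, d8, d9, d10, d11, d12, d13, d15, d16}
… ∩ ⟦which blocked d10⟧ = {d1, d2, d3, d4, d6, d8, d9, d10, d11, d12, d13, d15, d16} ∩ {d1, d2, d3, d4, d5, d6, d7, d8, d9, d10, d12, d13, d15} = {d1, d2, d3, d4, d6, d8, d9, d10, d12, d13, d15}
… ∩ ⟦inside d14⟧ = {d1, d2, d3, d4, d6, d8, d9, d10, d12, d13, d15} ∩ {d1, d2, d3, d4, d8, d10, d12, d13, d14, d15} = {d1, d2, d3, d4, d8, d10, d12, d13, d15}
… ∩ ⟦next to d10⟧ = {d1, d2, d3, d4, d8, d10, d12, d13, d15} ∩ {d1, d4, d6, d7, d8, d9, d10, d11, d12, d14, d15} = {d1, d4, d8, d10, d12, d15}
… ∩ ⟦spotted⟧ = {d1, d4, d8, d10, d12, d15} ∩ {d3, d8, d11, d12, d13, d16} = {d8, d12}
So ⟦spotted disk which blocked d10 inside d14 next to d10⟧ = {d8, d12}.

{d8, d12}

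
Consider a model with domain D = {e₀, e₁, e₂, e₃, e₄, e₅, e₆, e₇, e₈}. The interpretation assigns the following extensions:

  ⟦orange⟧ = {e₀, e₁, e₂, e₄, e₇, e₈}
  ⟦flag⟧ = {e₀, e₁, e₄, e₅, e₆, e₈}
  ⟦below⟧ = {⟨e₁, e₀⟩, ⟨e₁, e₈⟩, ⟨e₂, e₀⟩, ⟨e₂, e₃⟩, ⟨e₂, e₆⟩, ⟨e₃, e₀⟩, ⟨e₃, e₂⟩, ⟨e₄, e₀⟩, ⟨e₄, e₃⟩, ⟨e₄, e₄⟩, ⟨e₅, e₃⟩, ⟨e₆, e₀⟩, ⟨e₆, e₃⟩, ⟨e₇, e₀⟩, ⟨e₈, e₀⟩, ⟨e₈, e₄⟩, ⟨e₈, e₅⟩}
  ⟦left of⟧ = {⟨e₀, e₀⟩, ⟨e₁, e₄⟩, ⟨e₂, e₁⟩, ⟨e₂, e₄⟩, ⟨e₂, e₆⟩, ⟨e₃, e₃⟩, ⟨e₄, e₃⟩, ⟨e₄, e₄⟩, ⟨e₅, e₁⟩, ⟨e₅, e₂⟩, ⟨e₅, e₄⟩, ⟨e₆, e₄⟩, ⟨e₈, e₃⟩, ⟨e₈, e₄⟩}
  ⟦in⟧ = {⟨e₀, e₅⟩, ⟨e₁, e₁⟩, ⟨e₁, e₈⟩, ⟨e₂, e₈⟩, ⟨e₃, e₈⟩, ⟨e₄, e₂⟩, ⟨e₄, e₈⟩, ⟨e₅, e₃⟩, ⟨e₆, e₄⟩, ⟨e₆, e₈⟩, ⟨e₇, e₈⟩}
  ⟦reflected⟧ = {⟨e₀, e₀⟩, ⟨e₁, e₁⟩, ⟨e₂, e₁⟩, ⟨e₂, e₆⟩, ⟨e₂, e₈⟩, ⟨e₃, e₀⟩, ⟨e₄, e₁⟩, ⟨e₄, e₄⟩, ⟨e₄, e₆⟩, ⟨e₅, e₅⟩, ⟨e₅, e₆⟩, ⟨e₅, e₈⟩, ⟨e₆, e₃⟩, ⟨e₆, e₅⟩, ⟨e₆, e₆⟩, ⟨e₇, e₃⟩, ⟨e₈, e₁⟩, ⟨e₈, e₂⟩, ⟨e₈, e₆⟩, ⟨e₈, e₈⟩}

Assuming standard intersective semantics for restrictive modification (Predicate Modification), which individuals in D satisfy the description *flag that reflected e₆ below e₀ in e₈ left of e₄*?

{e₄, e₆}

⟦that reflected e₆⟧ = {x : ⟨x, e₆⟩ ∈ ⟦reflected⟧} = {e₂, e₄, e₅, e₆, e₈}
⟦below e₀⟧ = {x : ⟨x, e₀⟩ ∈ ⟦below⟧} = {e₁, e₂, e₃, e₄, e₆, e₇, e₈}
⟦in e₈⟧ = {x : ⟨x, e₈⟩ ∈ ⟦in⟧} = {e₁, e₂, e₃, e₄, e₆, e₇}
⟦left of e₄⟧ = {x : ⟨x, e₄⟩ ∈ ⟦left of⟧} = {e₁, e₂, e₄, e₅, e₆, e₈}
⟦flag⟧ = {e₀, e₁, e₄, e₅, e₆, e₈}
… ∩ ⟦that reflected e₆⟧ = {e₀, e₁, e₄, e₅, e₆, e₈} ∩ {e₂, e₄, e₅, e₆, e₈} = {e₄, e₅, e₆, e₈}
… ∩ ⟦below e₀⟧ = {e₄, e₅, e₆, e₈} ∩ {e₁, e₂, e₃, e₄, e₆, e₇, e₈} = {e₄, e₆, e₈}
… ∩ ⟦in e₈⟧ = {e₄, e₆, e₈} ∩ {e₁, e₂, e₃, e₄, e₆, e₇} = {e₄, e₆}
… ∩ ⟦left of e₄⟧ = {e₄, e₆} ∩ {e₁, e₂, e₄, e₅, e₆, e₈} = {e₄, e₆}
So ⟦flag that reflected e₆ below e₀ in e₈ left of e₄⟧ = {e₄, e₆}.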